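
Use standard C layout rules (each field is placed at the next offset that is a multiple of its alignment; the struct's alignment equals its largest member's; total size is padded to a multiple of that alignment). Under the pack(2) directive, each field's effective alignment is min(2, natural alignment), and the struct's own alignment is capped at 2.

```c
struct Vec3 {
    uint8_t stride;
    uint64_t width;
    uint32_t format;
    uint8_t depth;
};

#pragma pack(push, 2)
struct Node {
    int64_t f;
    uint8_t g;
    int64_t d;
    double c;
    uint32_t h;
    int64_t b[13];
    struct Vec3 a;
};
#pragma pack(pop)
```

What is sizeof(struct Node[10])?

1580

Vec3: 0..1  stride  (1B, 1-aligned); 1..8  -- padding (7B); 8..16  width  (8B, 8-aligned); 16..20  format  (4B, 4-aligned); 20..21  depth  (1B, 1-aligned); 21..24  -- tail padding (3B); sizeof = 24, alignof = 8
0..8  f  (8B, 2-aligned)
8..9  g  (1B, 1-aligned)
9..10  -- padding (1B)
10..18  d  (8B, 2-aligned)
18..26  c  (8B, 2-aligned)
26..30  h  (4B, 2-aligned)
30..134  b  (104B, 2-aligned)
134..158  a  (24B, 2-aligned)
sizeof = 158, alignof = 2
array of 10: 10 × 158 = 1580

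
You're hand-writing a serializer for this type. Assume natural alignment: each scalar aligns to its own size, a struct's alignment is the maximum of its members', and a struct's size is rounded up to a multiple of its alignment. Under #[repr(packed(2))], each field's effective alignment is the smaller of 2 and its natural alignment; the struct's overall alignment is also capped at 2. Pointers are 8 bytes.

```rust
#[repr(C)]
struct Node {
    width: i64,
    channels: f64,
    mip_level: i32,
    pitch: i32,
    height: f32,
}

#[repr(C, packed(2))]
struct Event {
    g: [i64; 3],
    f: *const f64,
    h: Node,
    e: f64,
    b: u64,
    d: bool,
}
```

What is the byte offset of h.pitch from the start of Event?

Node: @0: width [8B, align 8] → 8; @8: channels [8B, align 8] → 16; @16: mip_level [4B, align 4] → 20; @20: pitch [4B, align 4] → 24; @24: height [4B, align 4] → 28; +4 tail pad (align 8); size 32, align 8
@0: g [24B, align 2] → 24
@24: f [8B, align 2] → 32
@32: h [32B, align 2] → 64
within Node: pitch at 20
32 + 20 = 52

52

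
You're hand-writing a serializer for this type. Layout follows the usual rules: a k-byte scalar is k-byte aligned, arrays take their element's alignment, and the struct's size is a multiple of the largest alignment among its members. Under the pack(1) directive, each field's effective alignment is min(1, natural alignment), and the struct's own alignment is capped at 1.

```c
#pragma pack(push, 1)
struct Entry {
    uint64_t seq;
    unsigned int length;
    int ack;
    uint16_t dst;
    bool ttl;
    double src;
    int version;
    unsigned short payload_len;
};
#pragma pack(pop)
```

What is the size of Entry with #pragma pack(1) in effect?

0..8  seq  (8B, 1-aligned)
8..12  length  (4B, 1-aligned)
12..16  ack  (4B, 1-aligned)
16..18  dst  (2B, 1-aligned)
18..19  ttl  (1B, 1-aligned)
19..27  src  (8B, 1-aligned)
27..31  version  (4B, 1-aligned)
31..33  payload_len  (2B, 1-aligned)
sizeof = 33, alignof = 1

33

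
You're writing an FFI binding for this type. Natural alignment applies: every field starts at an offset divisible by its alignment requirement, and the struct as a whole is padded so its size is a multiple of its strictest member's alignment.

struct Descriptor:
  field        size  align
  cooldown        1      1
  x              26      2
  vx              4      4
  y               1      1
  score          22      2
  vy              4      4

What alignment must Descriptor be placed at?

4

member alignments: cooldown=1, x=2, vx=4, y=1, score=2, vy=4
max = 4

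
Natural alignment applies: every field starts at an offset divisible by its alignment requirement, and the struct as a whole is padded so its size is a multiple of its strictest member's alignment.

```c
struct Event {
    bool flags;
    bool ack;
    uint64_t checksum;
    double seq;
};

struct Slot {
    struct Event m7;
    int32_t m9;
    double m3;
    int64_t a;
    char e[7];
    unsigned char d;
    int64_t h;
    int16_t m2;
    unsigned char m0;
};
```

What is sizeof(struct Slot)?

Event: 0..1  flags  (1B, 1-aligned); 1..2  ack  (1B, 1-aligned); 2..8  -- padding (6B); 8..16  checksum  (8B, 8-aligned); 16..24  seq  (8B, 8-aligned); sizeof = 24, alignof = 8
0..24  m7  (24B, 8-aligned)
24..28  m9  (4B, 4-aligned)
28..32  -- padding (4B)
32..40  m3  (8B, 8-aligned)
40..48  a  (8B, 8-aligned)
48..55  e  (7B, 1-aligned)
55..56  d  (1B, 1-aligned)
56..64  h  (8B, 8-aligned)
64..66  m2  (2B, 2-aligned)
66..67  m0  (1B, 1-aligned)
67..72  -- tail padding (5B)
sizeof = 72, alignof = 8

72 bytes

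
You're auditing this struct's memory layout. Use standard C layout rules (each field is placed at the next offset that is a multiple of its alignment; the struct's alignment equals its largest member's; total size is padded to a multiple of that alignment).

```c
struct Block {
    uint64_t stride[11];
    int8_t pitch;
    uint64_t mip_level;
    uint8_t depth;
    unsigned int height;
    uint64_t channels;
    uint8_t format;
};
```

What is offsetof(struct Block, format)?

stride at 0 (size 88, align 8) → ends 88
pitch at 88 (size 1, align 1) → ends 89
pad 7 to align 8 for mip_level
mip_level at 96 (size 8, align 8) → ends 104
depth at 104 (size 1, align 1) → ends 105
pad 3 to align 4 for height
height at 108 (size 4, align 4) → ends 112
channels at 112 (size 8, align 8) → ends 120
format at 120 (size 1, align 1) → ends 121

120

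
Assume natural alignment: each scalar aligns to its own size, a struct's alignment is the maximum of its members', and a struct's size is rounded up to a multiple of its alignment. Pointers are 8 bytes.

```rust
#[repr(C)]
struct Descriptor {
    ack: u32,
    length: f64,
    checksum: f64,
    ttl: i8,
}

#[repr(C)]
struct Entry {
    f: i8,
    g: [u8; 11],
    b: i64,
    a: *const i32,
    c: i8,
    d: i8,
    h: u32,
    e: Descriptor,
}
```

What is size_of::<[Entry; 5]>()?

360

Descriptor: ack at 0 (size 4, align 4) → ends 4; pad 4 to align 8 for length; length at 8 (size 8, align 8) → ends 16; checksum at 16 (size 8, align 8) → ends 24; ttl at 24 (size 1, align 1) → ends 25; tail pad 7 to reach multiple of 8; total 32 bytes, alignment 8
f at 0 (size 1, align 1) → ends 1
g at 1 (size 11, align 1) → ends 12
pad 4 to align 8 for b
b at 16 (size 8, align 8) → ends 24
a at 24 (size 8, align 8) → ends 32
c at 32 (size 1, align 1) → ends 33
d at 33 (size 1, align 1) → ends 34
pad 2 to align 4 for h
h at 36 (size 4, align 4) → ends 40
e at 40 (size 32, align 8) → ends 72
total 72 bytes, alignment 8
array of 5: 5 × 72 = 360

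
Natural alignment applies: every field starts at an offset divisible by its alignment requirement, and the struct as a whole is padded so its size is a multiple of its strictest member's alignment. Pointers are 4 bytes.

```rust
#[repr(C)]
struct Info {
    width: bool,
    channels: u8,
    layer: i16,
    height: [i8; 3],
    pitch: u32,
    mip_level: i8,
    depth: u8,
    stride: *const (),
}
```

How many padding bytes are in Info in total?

3

0..1  width  (1B, 1-aligned)
1..2  channels  (1B, 1-aligned)
2..4  layer  (2B, 2-aligned)
4..7  height  (3B, 1-aligned)
7..8  -- padding (1B)
8..12  pitch  (4B, 4-aligned)
12..13  mip_level  (1B, 1-aligned)
13..14  depth  (1B, 1-aligned)
14..16  -- padding (2B)
16..20  stride  (4B, 4-aligned)
sizeof = 20, alignof = 4
data bytes 17, size 20 → padding 3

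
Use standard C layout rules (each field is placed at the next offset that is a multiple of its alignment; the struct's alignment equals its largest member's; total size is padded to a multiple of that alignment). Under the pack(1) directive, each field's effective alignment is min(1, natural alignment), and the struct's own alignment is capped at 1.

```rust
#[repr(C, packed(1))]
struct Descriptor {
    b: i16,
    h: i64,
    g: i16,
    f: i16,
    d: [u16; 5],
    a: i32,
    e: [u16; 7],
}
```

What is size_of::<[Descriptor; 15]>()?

630

b at 0 (size 2, align 1) → ends 2
h at 2 (size 8, align 1) → ends 10
g at 10 (size 2, align 1) → ends 12
f at 12 (size 2, align 1) → ends 14
d at 14 (size 10, align 1) → ends 24
a at 24 (size 4, align 1) → ends 28
e at 28 (size 14, align 1) → ends 42
total 42 bytes, alignment 1
array of 15: 15 × 42 = 630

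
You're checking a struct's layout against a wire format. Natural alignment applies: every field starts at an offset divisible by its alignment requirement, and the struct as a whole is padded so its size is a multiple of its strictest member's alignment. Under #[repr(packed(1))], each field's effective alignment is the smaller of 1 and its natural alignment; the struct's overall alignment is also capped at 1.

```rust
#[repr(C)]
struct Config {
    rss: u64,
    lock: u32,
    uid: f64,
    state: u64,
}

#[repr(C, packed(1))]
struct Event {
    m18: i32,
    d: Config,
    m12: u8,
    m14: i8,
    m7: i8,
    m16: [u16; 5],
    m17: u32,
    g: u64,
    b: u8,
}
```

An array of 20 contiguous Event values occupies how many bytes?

Config: 0..8  rss  (8B, 8-aligned); 8..12  lock  (4B, 4-aligned); 12..16  -- padding (4B); 16..24  uid  (8B, 8-aligned); 24..32  state  (8B, 8-aligned); sizeof = 32, alignof = 8
0..4  m18  (4B, 1-aligned)
4..36  d  (32B, 1-aligned)
36..37  m12  (1B, 1-aligned)
37..38  m14  (1B, 1-aligned)
38..39  m7  (1B, 1-aligned)
39..49  m16  (10B, 1-aligned)
49..53  m17  (4B, 1-aligned)
53..61  g  (8B, 1-aligned)
61..62  b  (1B, 1-aligned)
sizeof = 62, alignof = 1
array of 20: 20 × 62 = 1240

1240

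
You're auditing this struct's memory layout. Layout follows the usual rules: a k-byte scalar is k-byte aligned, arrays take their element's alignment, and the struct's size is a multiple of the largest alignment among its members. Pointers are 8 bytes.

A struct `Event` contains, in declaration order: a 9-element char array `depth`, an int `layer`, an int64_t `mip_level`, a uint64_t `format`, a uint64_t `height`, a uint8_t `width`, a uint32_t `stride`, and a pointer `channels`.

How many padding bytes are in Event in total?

@0: depth [9B, align 1] → 9
+3 pad (align 4)
@12: layer [4B, align 4] → 16
@16: mip_level [8B, align 8] → 24
@24: format [8B, align 8] → 32
@32: height [8B, align 8] → 40
@40: width [1B, align 1] → 41
+3 pad (align 4)
@44: stride [4B, align 4] → 48
@48: channels [8B, align 8] → 56
size 56, align 8
data bytes 50, size 56 → padding 6

6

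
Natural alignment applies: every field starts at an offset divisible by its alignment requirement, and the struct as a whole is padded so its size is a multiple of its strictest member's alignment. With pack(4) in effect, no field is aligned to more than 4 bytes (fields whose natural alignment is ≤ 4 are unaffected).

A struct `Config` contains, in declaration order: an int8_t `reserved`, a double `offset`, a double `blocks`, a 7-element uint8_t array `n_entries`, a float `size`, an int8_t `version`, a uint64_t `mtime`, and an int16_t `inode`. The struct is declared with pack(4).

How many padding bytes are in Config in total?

@0: reserved [1B, align 1] → 1
+3 pad (align 4)
@4: offset [8B, align 4] → 12
@12: blocks [8B, align 4] → 20
@20: n_entries [7B, align 1] → 27
+1 pad (align 4)
@28: size [4B, align 4] → 32
@32: version [1B, align 1] → 33
+3 pad (align 4)
@36: mtime [8B, align 4] → 44
@44: inode [2B, align 2] → 46
+2 tail pad (align 4)
size 48, align 4
data bytes 39, size 48 → padding 9

9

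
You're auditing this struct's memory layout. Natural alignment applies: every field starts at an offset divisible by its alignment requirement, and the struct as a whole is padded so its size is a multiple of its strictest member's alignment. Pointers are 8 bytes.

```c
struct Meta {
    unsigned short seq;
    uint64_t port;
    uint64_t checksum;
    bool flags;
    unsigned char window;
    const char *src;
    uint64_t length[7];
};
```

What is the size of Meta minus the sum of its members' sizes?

0..2  seq  (2B, 2-aligned)
2..8  -- padding (6B)
8..16  port  (8B, 8-aligned)
16..24  checksum  (8B, 8-aligned)
24..25  flags  (1B, 1-aligned)
25..26  window  (1B, 1-aligned)
26..32  -- padding (6B)
32..40  src  (8B, 8-aligned)
40..96  length  (56B, 8-aligned)
sizeof = 96, alignof = 8
data bytes 84, size 96 → padding 12

12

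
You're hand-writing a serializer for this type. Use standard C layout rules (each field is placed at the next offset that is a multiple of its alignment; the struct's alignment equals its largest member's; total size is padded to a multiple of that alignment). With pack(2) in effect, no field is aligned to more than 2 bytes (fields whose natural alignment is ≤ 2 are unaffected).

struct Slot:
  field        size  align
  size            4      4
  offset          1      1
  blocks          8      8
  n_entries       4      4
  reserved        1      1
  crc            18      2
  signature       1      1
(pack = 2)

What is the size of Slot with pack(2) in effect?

40

size at 0 (size 4, align 2) → ends 4
offset at 4 (size 1, align 1) → ends 5
pad 1 to align 2 for blocks
blocks at 6 (size 8, align 2) → ends 14
n_entries at 14 (size 4, align 2) → ends 18
reserved at 18 (size 1, align 1) → ends 19
pad 1 to align 2 for crc
crc at 20 (size 18, align 2) → ends 38
signature at 38 (size 1, align 1) → ends 39
tail pad 1 to reach multiple of 2
total 40 bytes, alignment 2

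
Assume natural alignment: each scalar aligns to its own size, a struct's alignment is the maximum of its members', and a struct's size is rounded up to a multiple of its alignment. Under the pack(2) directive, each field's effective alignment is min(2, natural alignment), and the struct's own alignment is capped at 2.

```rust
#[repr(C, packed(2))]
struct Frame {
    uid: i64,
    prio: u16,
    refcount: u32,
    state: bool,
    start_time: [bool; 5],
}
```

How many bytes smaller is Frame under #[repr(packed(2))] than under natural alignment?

natural layout:
  0..8  uid  (8B, 8-aligned)
  8..10  prio  (2B, 2-aligned)
  10..12  -- padding (2B)
  12..16  refcount  (4B, 4-aligned)
  16..17  state  (1B, 1-aligned)
  17..22  start_time  (5B, 1-aligned)
  22..24  -- tail padding (2B)
  sizeof = 24, alignof = 8
packed(2) layout:
  0..8  uid  (8B, 2-aligned)
  8..10  prio  (2B, 2-aligned)
  10..14  refcount  (4B, 2-aligned)
  14..15  state  (1B, 1-aligned)
  15..20  start_time  (5B, 1-aligned)
  sizeof = 20, alignof = 2
24 − 20 = 4

4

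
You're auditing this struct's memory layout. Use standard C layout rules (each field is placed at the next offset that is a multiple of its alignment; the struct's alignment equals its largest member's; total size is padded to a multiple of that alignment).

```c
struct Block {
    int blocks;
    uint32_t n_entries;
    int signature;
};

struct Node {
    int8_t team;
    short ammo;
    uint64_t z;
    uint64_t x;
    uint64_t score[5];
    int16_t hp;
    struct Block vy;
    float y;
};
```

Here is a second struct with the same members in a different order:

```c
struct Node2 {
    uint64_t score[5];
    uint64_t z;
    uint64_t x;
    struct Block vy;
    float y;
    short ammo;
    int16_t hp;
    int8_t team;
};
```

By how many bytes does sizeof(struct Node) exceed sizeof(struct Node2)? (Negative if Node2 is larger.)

Block: @0: blocks [4B, align 4] → 4; @4: n_entries [4B, align 4] → 8; @8: signature [4B, align 4] → 12; size 12, align 4
@0: team [1B, align 1] → 1
+1 pad (align 2)
@2: ammo [2B, align 2] → 4
+4 pad (align 8)
@8: z [8B, align 8] → 16
@16: x [8B, align 8] → 24
@24: score [40B, align 8] → 64
@64: hp [2B, align 2] → 66
+2 pad (align 4)
@68: vy [12B, align 4] → 80
@80: y [4B, align 4] → 84
+4 tail pad (align 8)
size 88, align 8
— Node2 —
@0: score [40B, align 8] → 40
@40: z [8B, align 8] → 48
@48: x [8B, align 8] → 56
@56: vy [12B, align 4] → 68
@68: y [4B, align 4] → 72
@72: ammo [2B, align 2] → 74
@74: hp [2B, align 2] → 76
@76: team [1B, align 1] → 77
+3 tail pad (align 8)
size 80, align 8
88 − 80 = 8

8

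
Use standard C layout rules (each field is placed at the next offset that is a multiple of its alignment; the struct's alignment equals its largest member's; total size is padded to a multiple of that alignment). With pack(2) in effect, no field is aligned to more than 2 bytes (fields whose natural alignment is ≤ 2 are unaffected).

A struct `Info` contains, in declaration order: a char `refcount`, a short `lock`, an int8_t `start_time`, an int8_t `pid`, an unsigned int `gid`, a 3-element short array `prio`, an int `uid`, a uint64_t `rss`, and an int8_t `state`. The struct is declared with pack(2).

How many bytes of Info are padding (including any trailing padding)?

2

refcount at 0 (size 1, align 1) → ends 1
pad 1 to align 2 for lock
lock at 2 (size 2, align 2) → ends 4
start_time at 4 (size 1, align 1) → ends 5
pid at 5 (size 1, align 1) → ends 6
gid at 6 (size 4, align 2) → ends 10
prio at 10 (size 6, align 2) → ends 16
uid at 16 (size 4, align 2) → ends 20
rss at 20 (size 8, align 2) → ends 28
state at 28 (size 1, align 1) → ends 29
tail pad 1 to reach multiple of 2
total 30 bytes, alignment 2
data bytes 28, size 30 → padding 2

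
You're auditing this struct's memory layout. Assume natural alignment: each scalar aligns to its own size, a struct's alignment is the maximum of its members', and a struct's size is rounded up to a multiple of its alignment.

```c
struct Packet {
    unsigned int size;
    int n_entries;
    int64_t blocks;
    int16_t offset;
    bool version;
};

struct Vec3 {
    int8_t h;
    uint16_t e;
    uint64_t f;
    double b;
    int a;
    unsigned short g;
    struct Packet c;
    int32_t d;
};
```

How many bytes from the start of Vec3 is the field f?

8

Packet: 0..4  size  (4B, 4-aligned); 4..8  n_entries  (4B, 4-aligned); 8..16  blocks  (8B, 8-aligned); 16..18  offset  (2B, 2-aligned); 18..19  version  (1B, 1-aligned); 19..24  -- tail padding (5B); sizeof = 24, alignof = 8
0..1  h  (1B, 1-aligned)
1..2  -- padding (1B)
2..4  e  (2B, 2-aligned)
4..8  -- padding (4B)
8..16  f  (8B, 8-aligned)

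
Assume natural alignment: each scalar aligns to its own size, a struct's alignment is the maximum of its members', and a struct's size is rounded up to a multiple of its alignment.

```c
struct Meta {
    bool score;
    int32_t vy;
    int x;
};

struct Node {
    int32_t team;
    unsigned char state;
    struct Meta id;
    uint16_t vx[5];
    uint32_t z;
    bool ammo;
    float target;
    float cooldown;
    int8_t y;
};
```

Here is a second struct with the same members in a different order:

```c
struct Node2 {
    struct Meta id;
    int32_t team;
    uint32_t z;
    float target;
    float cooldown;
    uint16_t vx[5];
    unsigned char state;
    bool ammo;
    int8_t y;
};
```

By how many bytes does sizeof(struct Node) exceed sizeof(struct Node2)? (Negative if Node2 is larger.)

Meta: @0: score [1B, align 1] → 1; +3 pad (align 4); @4: vy [4B, align 4] → 8; @8: x [4B, align 4] → 12; size 12, align 4
@0: team [4B, align 4] → 4
@4: state [1B, align 1] → 5
+3 pad (align 4)
@8: id [12B, align 4] → 20
@20: vx [10B, align 2] → 30
+2 pad (align 4)
@32: z [4B, align 4] → 36
@36: ammo [1B, align 1] → 37
+3 pad (align 4)
@40: target [4B, align 4] → 44
@44: cooldown [4B, align 4] → 48
@48: y [1B, align 1] → 49
+3 tail pad (align 4)
size 52, align 4
— Node2 —
@0: id [12B, align 4] → 12
@12: team [4B, align 4] → 16
@16: z [4B, align 4] → 20
@20: target [4B, align 4] → 24
@24: cooldown [4B, align 4] → 28
@28: vx [10B, align 2] → 38
@38: state [1B, align 1] → 39
@39: ammo [1B, align 1] → 40
@40: y [1B, align 1] → 41
+3 tail pad (align 4)
size 44, align 4
52 − 44 = 8

8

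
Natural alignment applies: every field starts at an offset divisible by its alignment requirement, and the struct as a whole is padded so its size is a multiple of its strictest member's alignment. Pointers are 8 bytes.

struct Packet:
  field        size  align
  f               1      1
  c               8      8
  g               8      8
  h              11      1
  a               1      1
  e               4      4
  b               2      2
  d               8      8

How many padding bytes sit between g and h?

f at 0 (size 1, align 1) → ends 1
pad 7 to align 8 for c
c at 8 (size 8, align 8) → ends 16
g at 16 (size 8, align 8) → ends 24
h at 24 (size 11, align 1) → ends 35

0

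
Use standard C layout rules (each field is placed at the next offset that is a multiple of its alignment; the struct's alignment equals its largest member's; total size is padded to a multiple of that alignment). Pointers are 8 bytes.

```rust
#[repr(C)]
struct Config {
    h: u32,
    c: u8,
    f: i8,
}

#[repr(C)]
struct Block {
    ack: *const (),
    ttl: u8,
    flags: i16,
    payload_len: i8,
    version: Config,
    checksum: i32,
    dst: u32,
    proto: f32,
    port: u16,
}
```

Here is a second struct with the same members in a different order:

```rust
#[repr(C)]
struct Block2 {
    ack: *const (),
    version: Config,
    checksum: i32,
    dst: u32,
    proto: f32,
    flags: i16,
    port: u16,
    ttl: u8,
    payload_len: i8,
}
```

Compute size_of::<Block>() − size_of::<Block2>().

Config: 0..4  h  (4B, 4-aligned); 4..5  c  (1B, 1-aligned); 5..6  f  (1B, 1-aligned); 6..8  -- tail padding (2B); sizeof = 8, alignof = 4
0..8  ack  (8B, 8-aligned)
8..9  ttl  (1B, 1-aligned)
9..10  -- padding (1B)
10..12  flags  (2B, 2-aligned)
12..13  payload_len  (1B, 1-aligned)
13..16  -- padding (3B)
16..24  version  (8B, 4-aligned)
24..28  checksum  (4B, 4-aligned)
28..32  dst  (4B, 4-aligned)
32..36  proto  (4B, 4-aligned)
36..38  port  (2B, 2-aligned)
38..40  -- tail padding (2B)
sizeof = 40, alignof = 8
— Block2 —
0..8  ack  (8B, 8-aligned)
8..16  version  (8B, 4-aligned)
16..20  checksum  (4B, 4-aligned)
20..24  dst  (4B, 4-aligned)
24..28  proto  (4B, 4-aligned)
28..30  flags  (2B, 2-aligned)
30..32  port  (2B, 2-aligned)
32..33  ttl  (1B, 1-aligned)
33..34  payload_len  (1B, 1-aligned)
34..40  -- tail padding (6B)
sizeof = 40, alignof = 8
40 − 40 = 0

0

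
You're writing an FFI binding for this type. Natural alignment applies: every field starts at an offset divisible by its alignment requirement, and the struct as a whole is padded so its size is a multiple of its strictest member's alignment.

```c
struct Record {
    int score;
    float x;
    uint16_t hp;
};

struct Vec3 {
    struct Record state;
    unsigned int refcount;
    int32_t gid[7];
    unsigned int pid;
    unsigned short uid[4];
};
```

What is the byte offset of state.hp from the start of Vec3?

Record: score at 0 (size 4, align 4) → ends 4; x at 4 (size 4, align 4) → ends 8; hp at 8 (size 2, align 2) → ends 10; tail pad 2 to reach multiple of 4; total 12 bytes, alignment 4
state at 0 (size 12, align 4) → ends 12
within Record: hp at 8
0 + 8 = 8

8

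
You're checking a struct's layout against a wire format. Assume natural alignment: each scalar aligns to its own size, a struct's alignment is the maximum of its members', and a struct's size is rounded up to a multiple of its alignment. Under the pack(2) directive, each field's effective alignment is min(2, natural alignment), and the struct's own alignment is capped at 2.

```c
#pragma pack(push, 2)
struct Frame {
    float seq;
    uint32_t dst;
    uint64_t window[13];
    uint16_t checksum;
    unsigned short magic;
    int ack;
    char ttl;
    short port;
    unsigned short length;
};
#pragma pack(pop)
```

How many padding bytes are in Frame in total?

0..4  seq  (4B, 2-aligned)
4..8  dst  (4B, 2-aligned)
8..112  window  (104B, 2-aligned)
112..114  checksum  (2B, 2-aligned)
114..116  magic  (2B, 2-aligned)
116..120  ack  (4B, 2-aligned)
120..121  ttl  (1B, 1-aligned)
121..122  -- padding (1B)
122..124  port  (2B, 2-aligned)
124..126  length  (2B, 2-aligned)
sizeof = 126, alignof = 2
data bytes 125, size 126 → padding 1

1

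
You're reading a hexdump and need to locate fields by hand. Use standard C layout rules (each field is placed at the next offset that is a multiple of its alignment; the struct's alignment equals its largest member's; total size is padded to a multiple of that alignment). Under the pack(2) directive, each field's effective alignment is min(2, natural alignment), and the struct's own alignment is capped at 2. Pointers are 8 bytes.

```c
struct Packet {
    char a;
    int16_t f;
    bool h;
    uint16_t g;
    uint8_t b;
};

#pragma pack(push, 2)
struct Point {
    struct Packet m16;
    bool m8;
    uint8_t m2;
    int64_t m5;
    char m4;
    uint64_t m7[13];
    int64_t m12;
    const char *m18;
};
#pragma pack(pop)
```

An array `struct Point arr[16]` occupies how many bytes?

Packet: @0: a [1B, align 1] → 1; +1 pad (align 2); @2: f [2B, align 2] → 4; @4: h [1B, align 1] → 5; +1 pad (align 2); @6: g [2B, align 2] → 8; @8: b [1B, align 1] → 9; +1 tail pad (align 2); size 10, align 2
@0: m16 [10B, align 2] → 10
@10: m8 [1B, align 1] → 11
@11: m2 [1B, align 1] → 12
@12: m5 [8B, align 2] → 20
@20: m4 [1B, align 1] → 21
+1 pad (align 2)
@22: m7 [104B, align 2] → 126
@126: m12 [8B, align 2] → 134
@134: m18 [8B, align 2] → 142
size 142, align 2
array of 16: 16 × 142 = 2272

2272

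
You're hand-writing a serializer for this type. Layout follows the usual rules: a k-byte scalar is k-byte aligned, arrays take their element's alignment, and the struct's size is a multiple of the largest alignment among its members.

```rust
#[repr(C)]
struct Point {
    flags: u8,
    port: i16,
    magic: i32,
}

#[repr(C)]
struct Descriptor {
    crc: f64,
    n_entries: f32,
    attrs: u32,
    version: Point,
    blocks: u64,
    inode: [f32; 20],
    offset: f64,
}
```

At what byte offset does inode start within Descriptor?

32

Point: @0: flags [1B, align 1] → 1; +1 pad (align 2); @2: port [2B, align 2] → 4; @4: magic [4B, align 4] → 8; size 8, align 4
@0: crc [8B, align 8] → 8
@8: n_entries [4B, align 4] → 12
@12: attrs [4B, align 4] → 16
@16: version [8B, align 4] → 24
@24: blocks [8B, align 8] → 32
@32: inode [80B, align 4] → 112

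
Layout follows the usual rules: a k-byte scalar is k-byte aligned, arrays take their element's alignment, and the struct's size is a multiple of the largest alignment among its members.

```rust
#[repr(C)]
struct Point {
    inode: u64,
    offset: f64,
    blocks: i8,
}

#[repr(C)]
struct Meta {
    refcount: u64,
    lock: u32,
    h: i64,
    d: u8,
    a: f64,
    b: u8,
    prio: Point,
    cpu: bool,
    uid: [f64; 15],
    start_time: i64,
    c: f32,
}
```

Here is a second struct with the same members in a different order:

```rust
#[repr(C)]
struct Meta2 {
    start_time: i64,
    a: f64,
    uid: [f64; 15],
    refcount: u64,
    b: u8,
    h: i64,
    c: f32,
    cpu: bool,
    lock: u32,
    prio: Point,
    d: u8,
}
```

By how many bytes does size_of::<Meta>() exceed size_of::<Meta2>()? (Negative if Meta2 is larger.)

8

Point: 0..8  inode  (8B, 8-aligned); 8..16  offset  (8B, 8-aligned); 16..17  blocks  (1B, 1-aligned); 17..24  -- tail padding (7B); sizeof = 24, alignof = 8
0..8  refcount  (8B, 8-aligned)
8..12  lock  (4B, 4-aligned)
12..16  -- padding (4B)
16..24  h  (8B, 8-aligned)
24..25  d  (1B, 1-aligned)
25..32  -- padding (7B)
32..40  a  (8B, 8-aligned)
40..41  b  (1B, 1-aligned)
41..48  -- padding (7B)
48..72  prio  (24B, 8-aligned)
72..73  cpu  (1B, 1-aligned)
73..80  -- padding (7B)
80..200  uid  (120B, 8-aligned)
200..208  start_time  (8B, 8-aligned)
208..212  c  (4B, 4-aligned)
212..216  -- tail padding (4B)
sizeof = 216, alignof = 8
— Meta2 —
0..8  start_time  (8B, 8-aligned)
8..16  a  (8B, 8-aligned)
16..136  uid  (120B, 8-aligned)
136..144  refcount  (8B, 8-aligned)
144..145  b  (1B, 1-aligned)
145..152  -- padding (7B)
152..160  h  (8B, 8-aligned)
160..164  c  (4B, 4-aligned)
164..165  cpu  (1B, 1-aligned)
165..168  -- padding (3B)
168..172  lock  (4B, 4-aligned)
172..176  -- padding (4B)
176..200  prio  (24B, 8-aligned)
200..201  d  (1B, 1-aligned)
201..208  -- tail padding (7B)
sizeof = 208, alignof = 8
216 − 208 = 8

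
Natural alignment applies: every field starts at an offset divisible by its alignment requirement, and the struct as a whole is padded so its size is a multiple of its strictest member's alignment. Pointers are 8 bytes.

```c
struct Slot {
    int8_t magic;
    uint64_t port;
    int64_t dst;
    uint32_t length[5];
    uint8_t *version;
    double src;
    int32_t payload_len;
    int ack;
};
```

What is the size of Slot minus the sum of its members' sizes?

11

@0: magic [1B, align 1] → 1
+7 pad (align 8)
@8: port [8B, align 8] → 16
@16: dst [8B, align 8] → 24
@24: length [20B, align 4] → 44
+4 pad (align 8)
@48: version [8B, align 8] → 56
@56: src [8B, align 8] → 64
@64: payload_len [4B, align 4] → 68
@68: ack [4B, align 4] → 72
size 72, align 8
data bytes 61, size 72 → padding 11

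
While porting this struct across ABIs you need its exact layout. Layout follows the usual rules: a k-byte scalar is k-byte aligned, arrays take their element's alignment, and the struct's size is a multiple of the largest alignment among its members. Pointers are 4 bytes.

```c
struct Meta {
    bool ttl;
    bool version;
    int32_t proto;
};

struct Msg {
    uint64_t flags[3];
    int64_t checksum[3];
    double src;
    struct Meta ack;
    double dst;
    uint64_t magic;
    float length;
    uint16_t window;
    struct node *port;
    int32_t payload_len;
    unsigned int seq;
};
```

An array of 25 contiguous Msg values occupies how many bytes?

2600

Meta: ttl at 0 (size 1, align 1) → ends 1; version at 1 (size 1, align 1) → ends 2; pad 2 to align 4 for proto; proto at 4 (size 4, align 4) → ends 8; total 8 bytes, alignment 4
flags at 0 (size 24, align 8) → ends 24
checksum at 24 (size 24, align 8) → ends 48
src at 48 (size 8, align 8) → ends 56
ack at 56 (size 8, align 4) → ends 64
dst at 64 (size 8, align 8) → ends 72
magic at 72 (size 8, align 8) → ends 80
length at 80 (size 4, align 4) → ends 84
window at 84 (size 2, align 2) → ends 86
pad 2 to align 4 for port
port at 88 (size 4, align 4) → ends 92
payload_len at 92 (size 4, align 4) → ends 96
seq at 96 (size 4, align 4) → ends 100
tail pad 4 to reach multiple of 8
total 104 bytes, alignment 8
array of 25: 25 × 104 = 2600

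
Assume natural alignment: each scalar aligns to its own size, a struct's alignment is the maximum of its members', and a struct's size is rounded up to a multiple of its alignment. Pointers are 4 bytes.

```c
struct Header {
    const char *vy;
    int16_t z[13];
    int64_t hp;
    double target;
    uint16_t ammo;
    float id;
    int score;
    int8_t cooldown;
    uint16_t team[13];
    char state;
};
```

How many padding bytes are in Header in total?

12

vy at 0 (size 4, align 4) → ends 4
z at 4 (size 26, align 2) → ends 30
pad 2 to align 8 for hp
hp at 32 (size 8, align 8) → ends 40
target at 40 (size 8, align 8) → ends 48
ammo at 48 (size 2, align 2) → ends 50
pad 2 to align 4 for id
id at 52 (size 4, align 4) → ends 56
score at 56 (size 4, align 4) → ends 60
cooldown at 60 (size 1, align 1) → ends 61
pad 1 to align 2 for team
team at 62 (size 26, align 2) → ends 88
state at 88 (size 1, align 1) → ends 89
tail pad 7 to reach multiple of 8
total 96 bytes, alignment 8
data bytes 84, size 96 → padding 12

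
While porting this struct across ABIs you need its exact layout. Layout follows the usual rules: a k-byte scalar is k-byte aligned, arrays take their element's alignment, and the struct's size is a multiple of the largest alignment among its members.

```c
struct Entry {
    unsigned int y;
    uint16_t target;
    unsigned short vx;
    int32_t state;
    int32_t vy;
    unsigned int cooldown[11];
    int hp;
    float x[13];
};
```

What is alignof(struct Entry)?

4

member alignments: y=4, target=2, vx=2, state=4, vy=4, cooldown=4, hp=4, x=4
max = 4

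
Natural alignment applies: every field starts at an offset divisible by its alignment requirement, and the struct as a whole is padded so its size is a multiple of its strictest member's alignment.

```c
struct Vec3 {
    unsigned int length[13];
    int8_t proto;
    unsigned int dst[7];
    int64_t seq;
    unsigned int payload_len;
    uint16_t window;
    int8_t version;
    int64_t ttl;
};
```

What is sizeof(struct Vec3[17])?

@0: length [52B, align 4] → 52
@52: proto [1B, align 1] → 53
+3 pad (align 4)
@56: dst [28B, align 4] → 84
+4 pad (align 8)
@88: seq [8B, align 8] → 96
@96: payload_len [4B, align 4] → 100
@100: window [2B, align 2] → 102
@102: version [1B, align 1] → 103
+1 pad (align 8)
@104: ttl [8B, align 8] → 112
size 112, align 8
array of 17: 17 × 112 = 1904

1904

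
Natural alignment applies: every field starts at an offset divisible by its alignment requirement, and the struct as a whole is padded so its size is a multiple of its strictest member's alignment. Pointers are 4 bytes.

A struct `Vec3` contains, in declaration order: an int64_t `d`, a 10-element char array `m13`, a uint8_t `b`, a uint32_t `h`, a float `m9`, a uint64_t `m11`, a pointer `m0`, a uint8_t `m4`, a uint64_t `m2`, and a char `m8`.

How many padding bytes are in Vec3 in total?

15

0..8  d  (8B, 8-aligned)
8..18  m13  (10B, 1-aligned)
18..19  b  (1B, 1-aligned)
19..20  -- padding (1B)
20..24  h  (4B, 4-aligned)
24..28  m9  (4B, 4-aligned)
28..32  -- padding (4B)
32..40  m11  (8B, 8-aligned)
40..44  m0  (4B, 4-aligned)
44..45  m4  (1B, 1-aligned)
45..48  -- padding (3B)
48..56  m2  (8B, 8-aligned)
56..57  m8  (1B, 1-aligned)
57..64  -- tail padding (7B)
sizeof = 64, alignof = 8
data bytes 49, size 64 → padding 15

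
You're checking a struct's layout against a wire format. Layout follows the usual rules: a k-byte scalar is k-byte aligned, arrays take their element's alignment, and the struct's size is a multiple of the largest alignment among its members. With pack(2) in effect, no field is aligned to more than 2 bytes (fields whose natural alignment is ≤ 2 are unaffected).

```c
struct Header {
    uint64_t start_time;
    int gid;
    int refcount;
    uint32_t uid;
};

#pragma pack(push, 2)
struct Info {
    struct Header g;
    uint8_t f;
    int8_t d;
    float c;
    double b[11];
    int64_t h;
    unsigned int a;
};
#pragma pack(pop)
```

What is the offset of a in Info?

Header: @0: start_time [8B, align 8] → 8; @8: gid [4B, align 4] → 12; @12: refcount [4B, align 4] → 16; @16: uid [4B, align 4] → 20; +4 tail pad (align 8); size 24, align 8
@0: g [24B, align 2] → 24
@24: f [1B, align 1] → 25
@25: d [1B, align 1] → 26
@26: c [4B, align 2] → 30
@30: b [88B, align 2] → 118
@118: h [8B, align 2] → 126
@126: a [4B, align 2] → 130

126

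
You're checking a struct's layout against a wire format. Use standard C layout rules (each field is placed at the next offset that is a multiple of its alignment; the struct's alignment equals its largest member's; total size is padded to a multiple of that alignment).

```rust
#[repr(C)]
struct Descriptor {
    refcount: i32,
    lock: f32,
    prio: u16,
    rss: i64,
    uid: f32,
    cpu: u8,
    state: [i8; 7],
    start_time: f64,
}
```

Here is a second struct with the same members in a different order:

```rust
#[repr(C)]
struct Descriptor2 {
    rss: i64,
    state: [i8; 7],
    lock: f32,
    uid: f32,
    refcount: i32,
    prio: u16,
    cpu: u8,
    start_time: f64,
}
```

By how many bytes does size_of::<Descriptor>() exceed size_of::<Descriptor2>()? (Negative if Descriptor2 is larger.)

8

0..4  refcount  (4B, 4-aligned)
4..8  lock  (4B, 4-aligned)
8..10  prio  (2B, 2-aligned)
10..16  -- padding (6B)
16..24  rss  (8B, 8-aligned)
24..28  uid  (4B, 4-aligned)
28..29  cpu  (1B, 1-aligned)
29..36  state  (7B, 1-aligned)
36..40  -- padding (4B)
40..48  start_time  (8B, 8-aligned)
sizeof = 48, alignof = 8
— Descriptor2 —
0..8  rss  (8B, 8-aligned)
8..15  state  (7B, 1-aligned)
15..16  -- padding (1B)
16..20  lock  (4B, 4-aligned)
20..24  uid  (4B, 4-aligned)
24..28  refcount  (4B, 4-aligned)
28..30  prio  (2B, 2-aligned)
30..31  cpu  (1B, 1-aligned)
31..32  -- padding (1B)
32..40  start_time  (8B, 8-aligned)
sizeof = 40, alignof = 8
48 − 40 = 8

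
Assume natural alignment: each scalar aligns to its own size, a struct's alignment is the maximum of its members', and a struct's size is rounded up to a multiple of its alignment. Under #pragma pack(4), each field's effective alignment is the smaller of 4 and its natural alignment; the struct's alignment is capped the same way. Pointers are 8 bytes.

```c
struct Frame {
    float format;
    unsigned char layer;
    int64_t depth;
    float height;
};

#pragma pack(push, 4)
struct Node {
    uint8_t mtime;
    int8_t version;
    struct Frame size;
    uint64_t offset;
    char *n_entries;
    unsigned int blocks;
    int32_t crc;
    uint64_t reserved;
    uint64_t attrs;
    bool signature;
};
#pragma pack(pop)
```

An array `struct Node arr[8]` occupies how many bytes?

576

Frame: format at 0 (size 4, align 4) → ends 4; layer at 4 (size 1, align 1) → ends 5; pad 3 to align 8 for depth; depth at 8 (size 8, align 8) → ends 16; height at 16 (size 4, align 4) → ends 20; tail pad 4 to reach multiple of 8; total 24 bytes, alignment 8
mtime at 0 (size 1, align 1) → ends 1
version at 1 (size 1, align 1) → ends 2
pad 2 to align 4 for size
size at 4 (size 24, align 4) → ends 28
offset at 28 (size 8, align 4) → ends 36
n_entries at 36 (size 8, align 4) → ends 44
blocks at 44 (size 4, align 4) → ends 48
crc at 48 (size 4, align 4) → ends 52
reserved at 52 (size 8, align 4) → ends 60
attrs at 60 (size 8, align 4) → ends 68
signature at 68 (size 1, align 1) → ends 69
tail pad 3 to reach multiple of 4
total 72 bytes, alignment 4
array of 8: 8 × 72 = 576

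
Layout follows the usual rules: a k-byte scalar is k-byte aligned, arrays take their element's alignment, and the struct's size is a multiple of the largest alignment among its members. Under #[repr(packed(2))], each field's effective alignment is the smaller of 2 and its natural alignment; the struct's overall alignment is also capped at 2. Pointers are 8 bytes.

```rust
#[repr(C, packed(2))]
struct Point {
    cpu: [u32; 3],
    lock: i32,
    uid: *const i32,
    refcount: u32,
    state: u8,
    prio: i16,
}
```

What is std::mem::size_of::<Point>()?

32 bytes

@0: cpu [12B, align 2] → 12
@12: lock [4B, align 2] → 16
@16: uid [8B, align 2] → 24
@24: refcount [4B, align 2] → 28
@28: state [1B, align 1] → 29
+1 pad (align 2)
@30: prio [2B, align 2] → 32
size 32, align 2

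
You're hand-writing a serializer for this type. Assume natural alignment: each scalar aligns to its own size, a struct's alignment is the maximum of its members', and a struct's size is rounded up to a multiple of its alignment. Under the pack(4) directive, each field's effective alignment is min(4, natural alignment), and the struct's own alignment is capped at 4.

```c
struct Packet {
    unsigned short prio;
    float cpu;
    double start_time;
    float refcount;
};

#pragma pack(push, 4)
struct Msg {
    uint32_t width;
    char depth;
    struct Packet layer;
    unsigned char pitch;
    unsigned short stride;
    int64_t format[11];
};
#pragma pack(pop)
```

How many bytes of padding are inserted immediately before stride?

1

Packet: 0..2  prio  (2B, 2-aligned); 2..4  -- padding (2B); 4..8  cpu  (4B, 4-aligned); 8..16  start_time  (8B, 8-aligned); 16..20  refcount  (4B, 4-aligned); 20..24  -- tail padding (4B); sizeof = 24, alignof = 8
0..4  width  (4B, 4-aligned)
4..5  depth  (1B, 1-aligned)
5..8  -- padding (3B)
8..32  layer  (24B, 4-aligned)
32..33  pitch  (1B, 1-aligned)
33..34  -- padding (1B)
34..36  stride  (2B, 2-aligned)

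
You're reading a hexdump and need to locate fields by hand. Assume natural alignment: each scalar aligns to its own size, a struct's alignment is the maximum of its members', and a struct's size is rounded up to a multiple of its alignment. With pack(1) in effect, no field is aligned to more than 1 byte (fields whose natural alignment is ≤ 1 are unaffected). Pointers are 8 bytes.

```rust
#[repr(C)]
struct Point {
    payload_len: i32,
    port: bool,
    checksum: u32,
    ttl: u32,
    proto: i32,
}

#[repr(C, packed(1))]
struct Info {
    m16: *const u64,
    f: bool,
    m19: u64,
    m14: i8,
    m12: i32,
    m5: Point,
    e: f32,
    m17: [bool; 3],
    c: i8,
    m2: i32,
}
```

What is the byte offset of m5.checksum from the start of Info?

Point: @0: payload_len [4B, align 4] → 4; @4: port [1B, align 1] → 5; +3 pad (align 4); @8: checksum [4B, align 4] → 12; @12: ttl [4B, align 4] → 16; @16: proto [4B, align 4] → 20; size 20, align 4
@0: m16 [8B, align 1] → 8
@8: f [1B, align 1] → 9
@9: m19 [8B, align 1] → 17
@17: m14 [1B, align 1] → 18
@18: m12 [4B, align 1] → 22
@22: m5 [20B, align 1] → 42
within Point: checksum at 8
22 + 8 = 30

30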